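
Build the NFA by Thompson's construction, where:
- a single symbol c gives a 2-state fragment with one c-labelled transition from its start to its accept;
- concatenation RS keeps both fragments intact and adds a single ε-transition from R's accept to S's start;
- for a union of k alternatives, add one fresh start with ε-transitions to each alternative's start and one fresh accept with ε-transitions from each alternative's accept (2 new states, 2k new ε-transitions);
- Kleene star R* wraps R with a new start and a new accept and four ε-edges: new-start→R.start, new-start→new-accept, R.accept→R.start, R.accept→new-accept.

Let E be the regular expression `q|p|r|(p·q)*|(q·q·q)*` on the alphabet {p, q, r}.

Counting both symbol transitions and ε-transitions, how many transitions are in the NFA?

Bottom-up over the parse tree:
Each of the 8 symbol leaves contributes 1 transition (1 symbol, 0 ε).
  p·q : 3 transitions (2 symbol, 1 ε)
  (p·q)* : 7 transitions (2 symbol, 5 ε)
  q·q·q : 5 transitions (3 symbol, 2 ε)
  (q·q·q)* : 9 transitions (3 symbol, 6 ε)
  q|p|r|(p·q)*|(q·q·q)* : 29 transitions (8 symbol, 21 ε)

29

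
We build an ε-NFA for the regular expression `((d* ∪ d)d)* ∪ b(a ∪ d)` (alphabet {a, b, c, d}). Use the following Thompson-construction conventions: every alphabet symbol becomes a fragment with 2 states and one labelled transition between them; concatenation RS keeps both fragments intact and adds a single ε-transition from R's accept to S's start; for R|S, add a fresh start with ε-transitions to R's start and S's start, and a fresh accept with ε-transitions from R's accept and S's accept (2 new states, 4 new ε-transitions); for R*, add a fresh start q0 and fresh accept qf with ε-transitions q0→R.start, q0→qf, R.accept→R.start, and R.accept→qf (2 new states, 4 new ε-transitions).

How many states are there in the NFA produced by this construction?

22

Bottom-up over the parse tree:
Each of the 6 symbol leaves contributes a 2-state fragment.
  d* = 4 states
  d* ∪ d = 8 states
  (d* ∪ d)d = 10 states
  ((d* ∪ d)d)* = 12 states
  a ∪ d = 6 states
  b(a ∪ d) = 8 states
  ((d* ∪ d)d)* ∪ b(a ∪ d) = 22 states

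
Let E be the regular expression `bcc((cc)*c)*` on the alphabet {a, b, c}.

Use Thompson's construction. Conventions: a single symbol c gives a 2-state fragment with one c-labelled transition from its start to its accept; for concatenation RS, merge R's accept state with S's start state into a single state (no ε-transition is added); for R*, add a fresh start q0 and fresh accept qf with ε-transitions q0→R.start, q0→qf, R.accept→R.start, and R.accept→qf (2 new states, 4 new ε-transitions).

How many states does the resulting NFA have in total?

11

Per subexpression:
Each of the 6 symbol leaves contributes a 2-state fragment.
  cc : 3 states
  (cc)* : 5 states
  (cc)*c : 6 states
  ((cc)*c)* : 8 states
  bcc((cc)*c)* : 11 states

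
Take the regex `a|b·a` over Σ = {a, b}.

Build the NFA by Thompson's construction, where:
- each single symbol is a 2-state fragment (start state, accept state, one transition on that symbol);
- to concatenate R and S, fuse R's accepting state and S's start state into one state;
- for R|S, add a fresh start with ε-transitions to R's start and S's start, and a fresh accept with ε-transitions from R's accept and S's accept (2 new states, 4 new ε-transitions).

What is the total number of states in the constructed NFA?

Per subexpression:
Each of the 3 symbol leaves contributes a 2-state fragment.
  b·a = 3 states
  a|b·a = 7 states

7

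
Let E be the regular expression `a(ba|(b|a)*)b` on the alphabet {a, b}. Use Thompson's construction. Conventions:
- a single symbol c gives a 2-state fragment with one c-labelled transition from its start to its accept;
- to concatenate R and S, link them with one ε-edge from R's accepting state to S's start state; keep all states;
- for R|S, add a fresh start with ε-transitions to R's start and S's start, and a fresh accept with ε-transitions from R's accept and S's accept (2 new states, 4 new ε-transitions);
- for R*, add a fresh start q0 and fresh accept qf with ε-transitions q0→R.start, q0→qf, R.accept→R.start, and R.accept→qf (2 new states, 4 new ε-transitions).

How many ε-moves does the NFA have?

Bottom-up over the parse tree:
Each of the 6 symbol leaves contributes 0 ε-transitions.
  ba : 1 ε-transition
  b|a : 4 ε-transitions
  (b|a)* : 8 ε-transitions
  ba|(b|a)* : 13 ε-transitions
  a(ba|(b|a)*)b : 15 ε-transitions

15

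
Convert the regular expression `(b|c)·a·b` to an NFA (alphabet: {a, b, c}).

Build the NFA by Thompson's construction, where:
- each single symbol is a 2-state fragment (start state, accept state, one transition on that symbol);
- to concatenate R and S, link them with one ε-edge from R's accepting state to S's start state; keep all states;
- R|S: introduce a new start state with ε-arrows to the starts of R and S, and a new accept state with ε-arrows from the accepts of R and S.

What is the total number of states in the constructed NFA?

10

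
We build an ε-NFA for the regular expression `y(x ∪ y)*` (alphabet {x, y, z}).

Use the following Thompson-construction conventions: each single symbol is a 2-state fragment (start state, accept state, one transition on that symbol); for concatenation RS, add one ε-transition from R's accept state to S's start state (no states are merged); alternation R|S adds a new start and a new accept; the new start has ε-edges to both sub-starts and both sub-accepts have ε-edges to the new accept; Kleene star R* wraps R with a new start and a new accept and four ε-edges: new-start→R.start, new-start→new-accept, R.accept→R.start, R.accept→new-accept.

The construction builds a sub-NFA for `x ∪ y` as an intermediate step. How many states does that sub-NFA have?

Fragment for `x ∪ y`:
Each of the 2 symbol leaves contributes a 2-state fragment.
  x ∪ y = 6 states

6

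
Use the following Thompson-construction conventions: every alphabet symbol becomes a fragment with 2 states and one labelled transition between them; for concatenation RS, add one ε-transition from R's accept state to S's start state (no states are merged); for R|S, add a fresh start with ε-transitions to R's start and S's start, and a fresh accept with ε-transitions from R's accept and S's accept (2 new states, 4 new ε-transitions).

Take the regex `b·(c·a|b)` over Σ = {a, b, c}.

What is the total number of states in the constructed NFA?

10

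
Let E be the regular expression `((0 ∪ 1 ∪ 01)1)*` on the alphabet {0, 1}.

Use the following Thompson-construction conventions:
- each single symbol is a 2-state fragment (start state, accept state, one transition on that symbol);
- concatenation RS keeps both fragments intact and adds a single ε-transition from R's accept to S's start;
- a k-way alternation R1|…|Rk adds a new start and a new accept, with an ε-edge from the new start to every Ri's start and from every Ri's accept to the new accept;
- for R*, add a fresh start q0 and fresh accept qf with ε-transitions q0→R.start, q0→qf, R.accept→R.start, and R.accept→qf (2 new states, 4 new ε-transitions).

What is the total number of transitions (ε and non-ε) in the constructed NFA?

Per subexpression:
Each of the 5 symbol leaves contributes 1 transition (1 symbol, 0 ε).
  01 : 3 transitions (2 symbol, 1 ε)
  0 ∪ 1 ∪ 01 : 11 transitions (4 symbol, 7 ε)
  (0 ∪ 1 ∪ 01)1 : 13 transitions (5 symbol, 8 ε)
  ((0 ∪ 1 ∪ 01)1)* : 17 transitions (5 symbol, 12 ε)

17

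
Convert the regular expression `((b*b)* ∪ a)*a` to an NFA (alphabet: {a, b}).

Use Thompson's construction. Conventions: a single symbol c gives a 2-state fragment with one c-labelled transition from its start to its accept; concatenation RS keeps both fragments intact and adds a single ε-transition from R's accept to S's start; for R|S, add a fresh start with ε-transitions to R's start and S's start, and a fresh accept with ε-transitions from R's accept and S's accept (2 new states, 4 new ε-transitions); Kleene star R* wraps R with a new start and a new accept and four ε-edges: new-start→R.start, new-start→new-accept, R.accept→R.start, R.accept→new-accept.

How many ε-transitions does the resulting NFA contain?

18

Building bottom-up:
Each of the 4 symbol leaves contributes 0 ε-transitions.
  b* → 4 ε-transitions
  b*b → 5 ε-transitions
  (b*b)* → 9 ε-transitions
  (b*b)* ∪ a → 13 ε-transitions
  ((b*b)* ∪ a)* → 17 ε-transitions
  ((b*b)* ∪ a)*a → 18 ε-transitions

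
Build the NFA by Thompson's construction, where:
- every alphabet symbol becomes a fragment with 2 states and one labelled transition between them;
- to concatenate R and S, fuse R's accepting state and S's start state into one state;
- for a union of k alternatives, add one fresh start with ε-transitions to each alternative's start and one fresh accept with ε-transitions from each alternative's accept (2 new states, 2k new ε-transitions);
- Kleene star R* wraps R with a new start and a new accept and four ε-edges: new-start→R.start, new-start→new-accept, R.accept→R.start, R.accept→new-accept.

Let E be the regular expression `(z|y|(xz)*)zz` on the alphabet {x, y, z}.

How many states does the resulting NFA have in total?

13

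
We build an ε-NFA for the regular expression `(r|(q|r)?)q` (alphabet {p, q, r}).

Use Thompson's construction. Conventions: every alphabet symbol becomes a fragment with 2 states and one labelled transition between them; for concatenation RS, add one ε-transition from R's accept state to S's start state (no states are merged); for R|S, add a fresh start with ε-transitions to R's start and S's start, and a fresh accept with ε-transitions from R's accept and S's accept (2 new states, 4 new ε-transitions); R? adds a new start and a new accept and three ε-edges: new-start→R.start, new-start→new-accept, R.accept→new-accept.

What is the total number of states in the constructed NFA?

14

Building bottom-up:
Each of the 4 symbol leaves contributes a 2-state fragment.
  q|r → 6 states
  (q|r)? → 8 states
  r|(q|r)? → 12 states
  (r|(q|r)?)q → 14 states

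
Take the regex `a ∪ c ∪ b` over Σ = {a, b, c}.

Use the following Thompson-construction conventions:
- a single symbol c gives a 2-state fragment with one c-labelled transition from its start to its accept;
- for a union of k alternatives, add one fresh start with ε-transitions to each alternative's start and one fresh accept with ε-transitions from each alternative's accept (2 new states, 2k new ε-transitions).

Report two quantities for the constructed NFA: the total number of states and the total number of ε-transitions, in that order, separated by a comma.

Bottom-up over the parse tree:
Each of the 3 symbol leaves contributes 2 states and 0 ε-transitions.
  a ∪ c ∪ b : 8 states, 6 ε-transitions

8, 6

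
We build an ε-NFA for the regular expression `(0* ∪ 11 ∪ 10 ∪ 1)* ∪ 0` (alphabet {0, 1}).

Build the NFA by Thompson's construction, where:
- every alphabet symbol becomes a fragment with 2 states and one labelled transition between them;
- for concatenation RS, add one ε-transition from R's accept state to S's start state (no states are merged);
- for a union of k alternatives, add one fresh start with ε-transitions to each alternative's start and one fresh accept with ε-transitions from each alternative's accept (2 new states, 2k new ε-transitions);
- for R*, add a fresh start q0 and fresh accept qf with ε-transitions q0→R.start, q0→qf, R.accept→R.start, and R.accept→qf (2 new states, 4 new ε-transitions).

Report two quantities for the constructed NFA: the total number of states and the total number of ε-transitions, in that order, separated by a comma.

22, 22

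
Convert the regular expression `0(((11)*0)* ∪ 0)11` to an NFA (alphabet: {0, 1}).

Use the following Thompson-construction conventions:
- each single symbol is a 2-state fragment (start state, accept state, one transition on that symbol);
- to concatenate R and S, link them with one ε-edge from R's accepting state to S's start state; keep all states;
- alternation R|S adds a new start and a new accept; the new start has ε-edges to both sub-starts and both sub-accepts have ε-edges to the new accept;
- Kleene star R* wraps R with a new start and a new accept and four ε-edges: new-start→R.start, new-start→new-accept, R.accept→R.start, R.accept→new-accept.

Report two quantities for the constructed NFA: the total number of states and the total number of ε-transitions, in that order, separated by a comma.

20, 17

By structural recursion:
Each of the 7 symbol leaves contributes 2 states and 0 ε-transitions.
  11 → 4 states, 1 ε-transition
  (11)* → 6 states, 5 ε-transitions
  (11)*0 → 8 states, 6 ε-transitions
  ((11)*0)* → 10 states, 10 ε-transitions
  ((11)*0)* ∪ 0 → 14 states, 14 ε-transitions
  0(((11)*0)* ∪ 0)11 → 20 states, 17 ε-transitions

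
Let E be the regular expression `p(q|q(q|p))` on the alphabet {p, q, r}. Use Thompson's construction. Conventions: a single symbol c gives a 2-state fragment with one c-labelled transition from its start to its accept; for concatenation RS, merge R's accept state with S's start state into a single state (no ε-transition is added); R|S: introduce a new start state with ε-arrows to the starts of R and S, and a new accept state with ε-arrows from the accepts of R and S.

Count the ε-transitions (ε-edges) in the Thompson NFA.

8

Per subexpression:
Each of the 5 symbol leaves contributes 0 ε-transitions.
  q|p = 4 ε-transitions
  q(q|p) = 4 ε-transitions
  q|q(q|p) = 8 ε-transitions
  p(q|q(q|p)) = 8 ε-transitions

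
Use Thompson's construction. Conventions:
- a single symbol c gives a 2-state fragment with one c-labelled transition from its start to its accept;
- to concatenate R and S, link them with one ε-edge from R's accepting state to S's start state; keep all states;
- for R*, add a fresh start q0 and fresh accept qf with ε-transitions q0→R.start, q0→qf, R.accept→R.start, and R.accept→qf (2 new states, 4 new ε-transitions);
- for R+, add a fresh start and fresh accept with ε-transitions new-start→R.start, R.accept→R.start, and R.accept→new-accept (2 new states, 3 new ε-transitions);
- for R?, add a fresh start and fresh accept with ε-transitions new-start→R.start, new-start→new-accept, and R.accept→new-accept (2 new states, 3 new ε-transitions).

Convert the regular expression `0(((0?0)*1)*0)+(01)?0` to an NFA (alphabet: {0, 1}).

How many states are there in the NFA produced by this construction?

26

Bottom-up over the parse tree:
Each of the 8 symbol leaves contributes a 2-state fragment.
  0? : 4 states
  0?0 : 6 states
  (0?0)* : 8 states
  (0?0)*1 : 10 states
  ((0?0)*1)* : 12 states
  ((0?0)*1)*0 : 14 states
  (((0?0)*1)*0)+ : 16 states
  01 : 4 states
  (01)? : 6 states
  0(((0?0)*1)*0)+(01)?0 : 26 states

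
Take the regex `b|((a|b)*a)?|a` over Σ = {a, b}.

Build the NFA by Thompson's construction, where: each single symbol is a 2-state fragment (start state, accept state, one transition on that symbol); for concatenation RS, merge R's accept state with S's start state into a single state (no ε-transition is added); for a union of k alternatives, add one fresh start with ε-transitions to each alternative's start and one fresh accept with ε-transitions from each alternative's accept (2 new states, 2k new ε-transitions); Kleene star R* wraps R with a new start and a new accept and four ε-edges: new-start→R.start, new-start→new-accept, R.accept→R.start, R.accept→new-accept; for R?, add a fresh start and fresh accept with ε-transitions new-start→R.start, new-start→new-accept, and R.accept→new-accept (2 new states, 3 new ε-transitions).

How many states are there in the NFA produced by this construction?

17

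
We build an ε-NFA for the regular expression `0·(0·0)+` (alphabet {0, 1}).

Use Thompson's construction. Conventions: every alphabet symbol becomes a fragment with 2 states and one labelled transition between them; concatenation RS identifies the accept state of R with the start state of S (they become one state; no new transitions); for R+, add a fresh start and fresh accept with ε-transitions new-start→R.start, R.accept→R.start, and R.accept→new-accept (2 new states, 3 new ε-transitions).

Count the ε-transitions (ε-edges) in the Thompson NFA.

3

Recursing over subexpressions:
Each of the 3 symbol leaves contributes 0 ε-transitions.
  0·0 = 0 ε-transitions
  (0·0)+ = 3 ε-transitions
  0·(0·0)+ = 3 ε-transitions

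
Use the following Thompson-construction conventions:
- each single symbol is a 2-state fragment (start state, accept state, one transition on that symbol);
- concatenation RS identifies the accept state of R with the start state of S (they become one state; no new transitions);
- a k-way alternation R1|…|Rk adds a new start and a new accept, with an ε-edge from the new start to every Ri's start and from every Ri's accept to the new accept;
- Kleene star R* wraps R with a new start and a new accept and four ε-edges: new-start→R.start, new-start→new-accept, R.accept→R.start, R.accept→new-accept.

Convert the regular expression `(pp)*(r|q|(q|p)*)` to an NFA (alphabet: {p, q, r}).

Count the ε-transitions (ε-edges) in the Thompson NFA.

18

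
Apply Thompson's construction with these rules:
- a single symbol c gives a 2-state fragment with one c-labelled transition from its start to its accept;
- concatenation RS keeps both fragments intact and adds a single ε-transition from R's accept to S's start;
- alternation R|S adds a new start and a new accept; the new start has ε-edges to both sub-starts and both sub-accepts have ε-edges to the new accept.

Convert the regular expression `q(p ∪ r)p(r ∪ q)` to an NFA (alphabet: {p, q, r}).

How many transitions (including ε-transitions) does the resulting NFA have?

Bottom-up over the parse tree:
Each of the 6 symbol leaves contributes 1 transition (1 symbol, 0 ε).
  p ∪ r — 6 transitions (2 symbol, 4 ε)
  r ∪ q — 6 transitions (2 symbol, 4 ε)
  q(p ∪ r)p(r ∪ q) — 17 transitions (6 symbol, 11 ε)

17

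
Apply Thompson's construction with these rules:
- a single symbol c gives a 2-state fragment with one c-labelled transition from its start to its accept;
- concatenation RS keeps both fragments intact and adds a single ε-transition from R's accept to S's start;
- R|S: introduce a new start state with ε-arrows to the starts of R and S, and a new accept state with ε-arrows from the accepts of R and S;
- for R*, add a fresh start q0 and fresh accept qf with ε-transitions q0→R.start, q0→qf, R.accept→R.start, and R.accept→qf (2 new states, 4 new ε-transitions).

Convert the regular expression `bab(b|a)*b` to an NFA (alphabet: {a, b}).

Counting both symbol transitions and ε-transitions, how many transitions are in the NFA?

18

Recursing over subexpressions:
Each of the 6 symbol leaves contributes 1 transition (1 symbol, 0 ε).
  b|a = 6 transitions (2 symbol, 4 ε)
  (b|a)* = 10 transitions (2 symbol, 8 ε)
  bab(b|a)*b = 18 transitions (6 symbol, 12 ε)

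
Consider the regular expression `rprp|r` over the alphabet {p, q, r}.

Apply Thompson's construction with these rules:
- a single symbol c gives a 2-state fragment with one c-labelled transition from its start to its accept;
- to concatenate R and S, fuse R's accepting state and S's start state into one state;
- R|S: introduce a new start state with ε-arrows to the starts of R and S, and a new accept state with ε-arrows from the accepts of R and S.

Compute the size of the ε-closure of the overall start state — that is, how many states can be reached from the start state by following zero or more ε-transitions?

Work bottom-up. For each fragment F, track |ε-closure(F.start)| and whether F's accept lies in that closure (i.e. whether F accepts ε). A single-symbol fragment has closure size 1 and does not accept ε.
  rprp → same as the first factor's closure: |closure| = 1
  rprp|r → new start ε-reaches every alternative's start; none of them accept ε, so the new accept is not reached: |closure| = 1 + 1 + 1 = 3

3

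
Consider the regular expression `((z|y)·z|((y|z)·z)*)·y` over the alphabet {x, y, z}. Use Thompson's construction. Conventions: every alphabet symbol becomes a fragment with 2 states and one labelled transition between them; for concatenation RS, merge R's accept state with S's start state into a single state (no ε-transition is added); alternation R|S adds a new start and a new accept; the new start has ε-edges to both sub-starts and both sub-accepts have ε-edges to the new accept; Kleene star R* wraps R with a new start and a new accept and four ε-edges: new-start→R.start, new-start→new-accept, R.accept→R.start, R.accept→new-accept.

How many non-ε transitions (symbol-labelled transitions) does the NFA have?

7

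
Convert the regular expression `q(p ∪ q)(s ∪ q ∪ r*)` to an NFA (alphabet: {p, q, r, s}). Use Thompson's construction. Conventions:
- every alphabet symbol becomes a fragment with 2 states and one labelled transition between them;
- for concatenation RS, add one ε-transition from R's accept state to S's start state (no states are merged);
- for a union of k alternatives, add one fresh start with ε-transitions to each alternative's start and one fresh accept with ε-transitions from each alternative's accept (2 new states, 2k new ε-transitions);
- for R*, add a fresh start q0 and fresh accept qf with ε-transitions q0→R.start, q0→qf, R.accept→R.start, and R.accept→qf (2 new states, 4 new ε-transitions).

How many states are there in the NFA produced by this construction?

18

Recursing over subexpressions:
Each of the 6 symbol leaves contributes a 2-state fragment.
  p ∪ q : 6 states
  r* : 4 states
  s ∪ q ∪ r* : 10 states
  q(p ∪ q)(s ∪ q ∪ r*) : 18 states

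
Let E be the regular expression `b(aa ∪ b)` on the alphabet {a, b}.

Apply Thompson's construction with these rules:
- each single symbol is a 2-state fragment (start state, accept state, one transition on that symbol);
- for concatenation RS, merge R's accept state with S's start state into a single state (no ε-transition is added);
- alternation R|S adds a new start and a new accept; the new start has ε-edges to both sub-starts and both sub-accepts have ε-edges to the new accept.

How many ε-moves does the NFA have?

4

By structural recursion:
Each of the 4 symbol leaves contributes 0 ε-transitions.
  aa → 0 ε-transitions
  aa ∪ b → 4 ε-transitions
  b(aa ∪ b) → 4 ε-transitions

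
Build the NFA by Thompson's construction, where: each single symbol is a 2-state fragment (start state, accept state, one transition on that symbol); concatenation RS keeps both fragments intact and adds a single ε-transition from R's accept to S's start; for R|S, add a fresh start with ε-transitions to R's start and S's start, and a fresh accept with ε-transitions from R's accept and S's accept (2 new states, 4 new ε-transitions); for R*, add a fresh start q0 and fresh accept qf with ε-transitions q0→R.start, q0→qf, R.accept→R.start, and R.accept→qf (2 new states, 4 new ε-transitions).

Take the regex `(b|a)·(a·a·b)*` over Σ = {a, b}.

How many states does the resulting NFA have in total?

14

Bottom-up over the parse tree:
Each of the 5 symbol leaves contributes a 2-state fragment.
  b|a — 6 states
  a·a·b — 6 states
  (a·a·b)* — 8 states
  (b|a)·(a·a·b)* — 14 states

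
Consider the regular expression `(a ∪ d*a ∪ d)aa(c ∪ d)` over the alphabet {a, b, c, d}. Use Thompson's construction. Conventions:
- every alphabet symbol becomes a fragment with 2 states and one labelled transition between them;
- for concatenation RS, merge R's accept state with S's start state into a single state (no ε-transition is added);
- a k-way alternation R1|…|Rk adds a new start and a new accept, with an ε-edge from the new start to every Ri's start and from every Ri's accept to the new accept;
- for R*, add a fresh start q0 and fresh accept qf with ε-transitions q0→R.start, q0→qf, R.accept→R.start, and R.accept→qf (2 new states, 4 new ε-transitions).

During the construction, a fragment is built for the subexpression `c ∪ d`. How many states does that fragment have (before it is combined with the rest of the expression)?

Fragment for `c ∪ d`:
Each of the 2 symbol leaves contributes a 2-state fragment.
  c ∪ d = 6 states

6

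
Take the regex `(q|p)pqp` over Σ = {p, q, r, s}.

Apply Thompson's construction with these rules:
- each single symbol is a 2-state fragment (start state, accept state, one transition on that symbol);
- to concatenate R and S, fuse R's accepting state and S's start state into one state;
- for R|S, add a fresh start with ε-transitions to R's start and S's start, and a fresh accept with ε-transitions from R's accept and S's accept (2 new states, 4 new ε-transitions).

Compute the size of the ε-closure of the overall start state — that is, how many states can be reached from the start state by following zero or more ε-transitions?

Let C(F) = |ε-closure(F.start)| within fragment F, and note whether F accepts ε. Symbol fragments have C = 1 and do not accept ε. Then:
  q|p — |ε-closure| = 1 + 1 + 1 = 3 (the new accept is not ε-reachable since no branch accepts ε)
  (q|p)pqp — same as the first factor's closure: |ε-closure| = 3

3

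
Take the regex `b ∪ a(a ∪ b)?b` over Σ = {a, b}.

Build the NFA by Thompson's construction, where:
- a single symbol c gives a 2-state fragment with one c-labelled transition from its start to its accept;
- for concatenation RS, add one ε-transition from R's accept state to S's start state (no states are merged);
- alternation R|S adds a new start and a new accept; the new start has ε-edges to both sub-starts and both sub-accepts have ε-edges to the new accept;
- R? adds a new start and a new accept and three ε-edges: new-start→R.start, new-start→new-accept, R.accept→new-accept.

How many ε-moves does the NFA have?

Bottom-up over the parse tree:
Each of the 5 symbol leaves contributes 0 ε-transitions.
  a ∪ b → 4 ε-transitions
  (a ∪ b)? → 7 ε-transitions
  a(a ∪ b)?b → 9 ε-transitions
  b ∪ a(a ∪ b)?b → 13 ε-transitions

13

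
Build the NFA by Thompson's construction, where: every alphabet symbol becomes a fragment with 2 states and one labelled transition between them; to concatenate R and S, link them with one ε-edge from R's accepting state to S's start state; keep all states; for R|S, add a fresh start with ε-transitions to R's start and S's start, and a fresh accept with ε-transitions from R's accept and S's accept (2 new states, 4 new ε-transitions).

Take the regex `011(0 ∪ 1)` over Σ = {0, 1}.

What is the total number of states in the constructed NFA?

By structural recursion:
Each of the 5 symbol leaves contributes a 2-state fragment.
  0 ∪ 1 — 6 states
  011(0 ∪ 1) — 12 states

12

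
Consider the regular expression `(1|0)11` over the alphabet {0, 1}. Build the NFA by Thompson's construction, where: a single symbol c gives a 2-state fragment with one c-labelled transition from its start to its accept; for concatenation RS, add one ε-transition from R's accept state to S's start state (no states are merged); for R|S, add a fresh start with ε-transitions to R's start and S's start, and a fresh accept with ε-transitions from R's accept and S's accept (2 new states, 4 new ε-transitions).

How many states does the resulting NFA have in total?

10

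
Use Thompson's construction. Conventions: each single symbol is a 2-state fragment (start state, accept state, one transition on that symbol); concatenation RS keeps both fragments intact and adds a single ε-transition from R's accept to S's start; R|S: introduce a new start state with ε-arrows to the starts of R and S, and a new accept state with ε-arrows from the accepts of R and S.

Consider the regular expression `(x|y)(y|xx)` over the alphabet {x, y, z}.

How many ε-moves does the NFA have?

10

Bottom-up over the parse tree:
Each of the 5 symbol leaves contributes 0 ε-transitions.
  x|y = 4 ε-transitions
  xx = 1 ε-transition
  y|xx = 5 ε-transitions
  (x|y)(y|xx) = 10 ε-transitions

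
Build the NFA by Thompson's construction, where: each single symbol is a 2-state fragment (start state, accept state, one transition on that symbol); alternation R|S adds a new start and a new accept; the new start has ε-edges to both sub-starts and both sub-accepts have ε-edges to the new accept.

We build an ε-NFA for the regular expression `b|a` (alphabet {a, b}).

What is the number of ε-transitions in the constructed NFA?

4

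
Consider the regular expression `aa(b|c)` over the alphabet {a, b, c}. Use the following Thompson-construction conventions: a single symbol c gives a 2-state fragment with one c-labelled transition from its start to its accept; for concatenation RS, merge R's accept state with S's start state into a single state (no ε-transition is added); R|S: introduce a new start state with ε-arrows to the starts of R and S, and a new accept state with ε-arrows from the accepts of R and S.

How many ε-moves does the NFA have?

4

Per subexpression:
Each of the 4 symbol leaves contributes 0 ε-transitions.
  b|c = 4 ε-transitions
  aa(b|c) = 4 ε-transitions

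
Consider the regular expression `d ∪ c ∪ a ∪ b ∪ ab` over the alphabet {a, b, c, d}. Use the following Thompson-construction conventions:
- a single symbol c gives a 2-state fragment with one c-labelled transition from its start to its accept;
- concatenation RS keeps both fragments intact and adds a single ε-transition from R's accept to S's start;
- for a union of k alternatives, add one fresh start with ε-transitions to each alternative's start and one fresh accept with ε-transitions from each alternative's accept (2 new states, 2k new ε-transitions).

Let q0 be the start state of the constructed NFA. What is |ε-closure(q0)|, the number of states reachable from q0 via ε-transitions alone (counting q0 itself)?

6

Work bottom-up. For each fragment F, track |ε-closure(F.start)| and whether F's accept lies in that closure (i.e. whether F accepts ε). A single-symbol fragment has closure size 1 and does not accept ε.
  ab : |ε-closure| equals the left operand's closure size = 1 (its accept is not ε-reachable, so the closure stops there)
  d ∪ c ∪ a ∪ b ∪ ab : |ε-closure| = 1 + 1 + 1 + 1 + 1 + 1 = 6 (the new accept is not ε-reachable since no branch accepts ε)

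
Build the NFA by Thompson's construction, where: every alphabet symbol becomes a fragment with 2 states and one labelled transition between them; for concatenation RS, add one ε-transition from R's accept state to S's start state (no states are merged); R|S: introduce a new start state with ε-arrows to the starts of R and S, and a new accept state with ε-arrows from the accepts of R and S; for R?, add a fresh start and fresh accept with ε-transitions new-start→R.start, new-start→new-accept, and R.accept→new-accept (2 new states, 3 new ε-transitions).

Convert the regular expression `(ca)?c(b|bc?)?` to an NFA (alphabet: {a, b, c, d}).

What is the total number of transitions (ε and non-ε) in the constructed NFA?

Recursing over subexpressions:
Each of the 6 symbol leaves contributes 1 transition (1 symbol, 0 ε).
  ca → 3 transitions (2 symbol, 1 ε)
  (ca)? → 6 transitions (2 symbol, 4 ε)
  c? → 4 transitions (1 symbol, 3 ε)
  bc? → 6 transitions (2 symbol, 4 ε)
  b|bc? → 11 transitions (3 symbol, 8 ε)
  (b|bc?)? → 14 transitions (3 symbol, 11 ε)
  (ca)?c(b|bc?)? → 23 transitions (6 symbol, 17 ε)

23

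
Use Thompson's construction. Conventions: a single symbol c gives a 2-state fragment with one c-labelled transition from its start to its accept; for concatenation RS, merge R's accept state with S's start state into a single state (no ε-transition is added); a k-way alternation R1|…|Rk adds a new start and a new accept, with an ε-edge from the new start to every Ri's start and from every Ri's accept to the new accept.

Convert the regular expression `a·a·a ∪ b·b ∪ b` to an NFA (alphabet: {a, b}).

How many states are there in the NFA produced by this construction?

11

Bottom-up over the parse tree:
Each of the 6 symbol leaves contributes a 2-state fragment.
  a·a·a → 4 states
  b·b → 3 states
  a·a·a ∪ b·b ∪ b → 11 states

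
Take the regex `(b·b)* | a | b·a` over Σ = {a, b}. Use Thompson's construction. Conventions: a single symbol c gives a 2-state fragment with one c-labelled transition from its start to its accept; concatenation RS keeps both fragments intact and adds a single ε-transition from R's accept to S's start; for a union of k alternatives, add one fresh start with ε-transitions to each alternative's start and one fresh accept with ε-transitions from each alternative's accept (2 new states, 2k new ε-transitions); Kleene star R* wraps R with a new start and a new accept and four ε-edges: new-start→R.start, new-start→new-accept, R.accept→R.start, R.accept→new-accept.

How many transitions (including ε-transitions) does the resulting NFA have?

By structural recursion:
Each of the 5 symbol leaves contributes 1 transition (1 symbol, 0 ε).
  b·b → 3 transitions (2 symbol, 1 ε)
  (b·b)* → 7 transitions (2 symbol, 5 ε)
  b·a → 3 transitions (2 symbol, 1 ε)
  (b·b)* | a | b·a → 17 transitions (5 symbol, 12 ε)

17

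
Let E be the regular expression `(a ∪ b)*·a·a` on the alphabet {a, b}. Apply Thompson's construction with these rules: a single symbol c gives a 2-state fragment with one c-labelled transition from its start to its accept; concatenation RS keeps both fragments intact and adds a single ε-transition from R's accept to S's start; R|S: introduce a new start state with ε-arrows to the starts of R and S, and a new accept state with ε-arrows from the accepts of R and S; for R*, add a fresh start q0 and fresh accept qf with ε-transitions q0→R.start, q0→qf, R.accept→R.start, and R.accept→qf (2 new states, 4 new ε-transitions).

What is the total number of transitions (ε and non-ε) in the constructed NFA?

Recursing over subexpressions:
Each of the 4 symbol leaves contributes 1 transition (1 symbol, 0 ε).
  a ∪ b : 6 transitions (2 symbol, 4 ε)
  (a ∪ b)* : 10 transitions (2 symbol, 8 ε)
  (a ∪ b)*·a·a : 14 transitions (4 symbol, 10 ε)

14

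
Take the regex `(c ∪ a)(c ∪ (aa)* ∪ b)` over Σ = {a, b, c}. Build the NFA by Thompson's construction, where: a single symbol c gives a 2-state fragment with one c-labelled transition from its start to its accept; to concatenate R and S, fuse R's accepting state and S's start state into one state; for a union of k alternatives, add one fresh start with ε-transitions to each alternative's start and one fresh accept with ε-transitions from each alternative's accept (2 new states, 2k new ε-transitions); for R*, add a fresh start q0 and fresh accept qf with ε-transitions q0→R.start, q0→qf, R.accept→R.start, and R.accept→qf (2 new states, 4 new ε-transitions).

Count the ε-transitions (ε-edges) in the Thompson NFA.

Recursing over subexpressions:
Each of the 6 symbol leaves contributes 0 ε-transitions.
  c ∪ a = 4 ε-transitions
  aa = 0 ε-transitions
  (aa)* = 4 ε-transitions
  c ∪ (aa)* ∪ b = 10 ε-transitions
  (c ∪ a)(c ∪ (aa)* ∪ b) = 14 ε-transitions

14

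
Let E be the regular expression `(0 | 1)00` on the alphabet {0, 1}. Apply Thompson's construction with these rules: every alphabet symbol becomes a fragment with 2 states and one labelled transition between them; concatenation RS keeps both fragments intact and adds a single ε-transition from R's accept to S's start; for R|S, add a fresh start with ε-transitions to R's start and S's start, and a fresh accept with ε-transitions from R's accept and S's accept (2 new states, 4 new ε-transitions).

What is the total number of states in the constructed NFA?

10

Bottom-up over the parse tree:
Each of the 4 symbol leaves contributes a 2-state fragment.
  0 | 1 — 6 states
  (0 | 1)00 — 10 states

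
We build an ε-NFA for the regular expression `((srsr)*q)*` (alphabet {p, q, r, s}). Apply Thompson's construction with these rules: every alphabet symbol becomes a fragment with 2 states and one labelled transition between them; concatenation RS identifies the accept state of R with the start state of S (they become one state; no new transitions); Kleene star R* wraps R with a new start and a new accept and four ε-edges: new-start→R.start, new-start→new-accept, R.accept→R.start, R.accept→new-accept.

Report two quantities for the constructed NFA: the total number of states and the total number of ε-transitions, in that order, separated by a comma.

10, 8

Recursing over subexpressions:
Each of the 5 symbol leaves contributes 2 states and 0 ε-transitions.
  srsr → 5 states, 0 ε-transitions
  (srsr)* → 7 states, 4 ε-transitions
  (srsr)*q → 8 states, 4 ε-transitions
  ((srsr)*q)* → 10 states, 8 ε-transitions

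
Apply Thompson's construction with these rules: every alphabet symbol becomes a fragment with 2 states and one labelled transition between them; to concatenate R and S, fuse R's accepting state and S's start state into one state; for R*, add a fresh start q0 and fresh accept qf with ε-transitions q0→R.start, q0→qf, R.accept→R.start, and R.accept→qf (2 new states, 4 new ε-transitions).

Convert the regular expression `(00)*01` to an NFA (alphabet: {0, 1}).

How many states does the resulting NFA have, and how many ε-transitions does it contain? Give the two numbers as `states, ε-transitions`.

7, 4

By structural recursion:
Each of the 4 symbol leaves contributes 2 states and 0 ε-transitions.
  00 : 3 states, 0 ε-transitions
  (00)* : 5 states, 4 ε-transitions
  (00)*01 : 7 states, 4 ε-transitions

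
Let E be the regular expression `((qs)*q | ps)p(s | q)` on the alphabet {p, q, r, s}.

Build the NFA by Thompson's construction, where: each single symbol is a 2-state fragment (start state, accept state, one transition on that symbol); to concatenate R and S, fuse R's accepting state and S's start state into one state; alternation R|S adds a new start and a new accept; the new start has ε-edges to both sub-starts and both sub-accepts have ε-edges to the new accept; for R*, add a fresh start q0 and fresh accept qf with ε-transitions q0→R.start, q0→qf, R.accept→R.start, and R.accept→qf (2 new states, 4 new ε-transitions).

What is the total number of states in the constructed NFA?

17

Recursing over subexpressions:
Each of the 8 symbol leaves contributes a 2-state fragment.
  qs : 3 states
  (qs)* : 5 states
  (qs)*q : 6 states
  ps : 3 states
  (qs)*q | ps : 11 states
  s | q : 6 states
  ((qs)*q | ps)p(s | q) : 17 states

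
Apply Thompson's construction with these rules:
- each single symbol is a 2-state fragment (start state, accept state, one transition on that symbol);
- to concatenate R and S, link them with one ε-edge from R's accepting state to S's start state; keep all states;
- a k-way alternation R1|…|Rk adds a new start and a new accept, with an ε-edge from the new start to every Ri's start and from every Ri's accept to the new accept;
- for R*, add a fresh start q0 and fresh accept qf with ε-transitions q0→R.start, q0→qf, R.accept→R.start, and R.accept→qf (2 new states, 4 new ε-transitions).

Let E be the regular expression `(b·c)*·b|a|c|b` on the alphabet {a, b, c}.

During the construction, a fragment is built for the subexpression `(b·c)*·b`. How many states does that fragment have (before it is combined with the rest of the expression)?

8

Fragment for `(b·c)*·b`:
Each of the 3 symbol leaves contributes a 2-state fragment.
  b·c : 4 states
  (b·c)* : 6 states
  (b·c)*·b : 8 states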